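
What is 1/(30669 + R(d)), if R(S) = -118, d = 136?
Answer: 1/30551 ≈ 3.2732e-5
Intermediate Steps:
1/(30669 + R(d)) = 1/(30669 - 118) = 1/30551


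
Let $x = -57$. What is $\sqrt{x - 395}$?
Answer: $2 i \sqrt{113} \approx 21.26 i$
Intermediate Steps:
$\sqrt{x - 395} = \sqrt{-57 - 395} = \sqrt{-452} = 2 i \sqrt{113}$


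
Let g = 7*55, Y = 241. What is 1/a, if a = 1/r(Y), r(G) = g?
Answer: 385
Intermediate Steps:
g = 385
r(G) = 385
a = 1/385 ≈ 0.0025974
1/a = 1/(1/385) = 385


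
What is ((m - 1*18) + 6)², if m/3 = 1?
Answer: 81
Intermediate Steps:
m = 3 (m = 3*1 = 3)
((m - 1*18) + 6)² = ((3 - 1*18) + 6)² = ((3 - 18) + 6)² = (-15 + 6)² = (-9)² = 81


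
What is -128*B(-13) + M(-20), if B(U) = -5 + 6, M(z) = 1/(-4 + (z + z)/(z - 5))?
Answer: -1541/12 ≈ -128.42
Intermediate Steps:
M(z) = 1/(-4 + 2*z/(-5 + z)) (M(z) = 1/(-4 + (2*z)/(-5 + z)) = 1/(-4 + 2*z/(-5 + z)))
B(U) = 1
-128*B(-13) + M(-20) = -128*1 + (5 - 1*(-20))/(2*(-10 - 20)) = -128 + (½)*(5 + 20)/(-30) = -128 + (½)*(-1/30)*25 = -128 - 5/12 = -1541/12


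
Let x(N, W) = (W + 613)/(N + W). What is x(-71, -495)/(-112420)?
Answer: 59/31814860 ≈ 1.8545e-6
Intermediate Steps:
x(N, W) = (613 + W)/(N + W)
x(-71, -495)/(-112420) = ((613 - 495)/(-71 - 495))/(-112420) = (118/(-566))*(-1/112420) = -1/566*118*(-1/112420) = -59/283*(-1/112420) = 59/31814860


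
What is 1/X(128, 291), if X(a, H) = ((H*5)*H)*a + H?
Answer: 1/54196131 ≈ 1.8451e-8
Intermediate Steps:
X(a, H) = H + 5*a*H² (X(a, H) = ((5*H)*H)*a + H = (5*H²)*a + H = 5*a*H² + H = H + 5*a*H²)
1/X(128, 291) = 1/(291*(1 + 5*291*128)) = 1/(291*(1 + 186240)) = 1/(291*186241) = 1/54196131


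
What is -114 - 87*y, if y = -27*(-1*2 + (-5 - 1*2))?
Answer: -21255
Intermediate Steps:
y = 243 (y = -27*(-2 + (-5 - 2)) = -27*(-2 - 7) = -27*(-9) = 243)
-114 - 87*y = -114 - 87*243 = -114 - 21141 = -21255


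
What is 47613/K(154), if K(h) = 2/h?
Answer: 3666201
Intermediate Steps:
47613/K(154) = 47613/((2/154)) = 47613/((2*(1/154))) = 47613/(1/77) = 47613*77 = 3666201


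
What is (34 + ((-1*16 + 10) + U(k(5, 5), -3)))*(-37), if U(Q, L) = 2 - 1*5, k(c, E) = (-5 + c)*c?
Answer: -925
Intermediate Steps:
k(c, E) = c*(-5 + c)
U(Q, L) = -3 (U(Q, L) = 2 - 5 = -3)
(34 + ((-1*16 + 10) + U(k(5, 5), -3)))*(-37) = (34 + ((-1*16 + 10) - 3))*(-37) = (34 + ((-16 + 10) - 3))*(-37) = (34 + (-6 - 3))*(-37) = (34 - 9)*(-37) = 25*(-37) = -925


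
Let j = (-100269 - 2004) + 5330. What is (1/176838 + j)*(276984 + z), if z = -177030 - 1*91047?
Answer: -50898179305777/58946 ≈ -8.6347e+8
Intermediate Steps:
j = -96943 (j = -102273 + 5330 = -96943)
z = -268077 (z = -177030 - 91047 = -268077)
(1/176838 + j)*(276984 + z) = (1/176838 - 96943)*(276984 - 268077) = (1/176838 - 96943)*8907 = -17143206233/176838*8907 = -50898179305777/58946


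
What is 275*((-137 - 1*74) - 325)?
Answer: -147400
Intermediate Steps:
275*((-137 - 1*74) - 325) = 275*((-137 - 74) - 325) = 275*(-211 - 325) = 275*(-536) = -147400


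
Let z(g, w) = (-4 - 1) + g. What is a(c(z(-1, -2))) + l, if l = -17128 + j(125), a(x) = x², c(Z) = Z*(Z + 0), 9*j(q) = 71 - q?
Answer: -15838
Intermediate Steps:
j(q) = 71/9 - q/9 (j(q) = (71 - q)/9 = 71/9 - q/9)
z(g, w) = -5 + g
c(Z) = Z² (c(Z) = Z*Z = Z²)
l = -17134 (l = -17128 + (71/9 - ⅑*125) = -17128 + (71/9 - 125/9) = -17128 - 6 = -17134)
a(c(z(-1, -2))) + l = ((-5 - 1)²)² - 17134 = ((-6)²)² - 17134 = 36² - 17134 = 1296 - 17134 = -15838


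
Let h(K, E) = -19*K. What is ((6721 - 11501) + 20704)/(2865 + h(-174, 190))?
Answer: 5308/2057 ≈ 2.5805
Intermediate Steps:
((6721 - 11501) + 20704)/(2865 + h(-174, 190)) = ((6721 - 11501) + 20704)/(2865 - 19*(-174)) = (-4780 + 20704)/(2865 + 3306) = 15924/6171 = 15924*(1/6171) = 5308/2057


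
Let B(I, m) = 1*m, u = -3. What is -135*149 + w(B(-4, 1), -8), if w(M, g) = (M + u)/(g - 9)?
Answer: -341953/17 ≈ -20115.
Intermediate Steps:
B(I, m) = m
w(M, g) = (-3 + M)/(-9 + g) (w(M, g) = (M - 3)/(g - 9) = (-3 + M)/(-9 + g))
-135*149 + w(B(-4, 1), -8) = -135*149 + (-3 + 1)/(-9 - 8) = -20115 - 2/(-17) = -20115 - 1/17*(-2) = -20115 + 2/17 = -341953/17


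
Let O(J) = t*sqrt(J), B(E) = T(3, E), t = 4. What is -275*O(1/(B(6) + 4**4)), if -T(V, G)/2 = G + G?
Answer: -275*sqrt(58)/29 ≈ -72.219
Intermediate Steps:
T(V, G) = -4*G (T(V, G) = -2*(G + G) = -4*G)
B(E) = -4*E
O(J) = 4*sqrt(J)
-275*O(1/(B(6) + 4**4)) = -1100*sqrt(1/(-4*6 + 4**4)) = -1100*sqrt(1/(-24 + 256)) = -1100*sqrt(1/232) = -1100*sqrt(58)/116 = -275*sqrt(58)/29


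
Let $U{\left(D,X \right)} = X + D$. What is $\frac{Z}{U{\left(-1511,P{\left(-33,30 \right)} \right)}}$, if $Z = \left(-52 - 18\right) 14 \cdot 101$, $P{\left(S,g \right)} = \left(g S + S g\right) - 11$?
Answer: $\frac{49490}{1751} \approx 28.264$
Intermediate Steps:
$P{\left(S,g \right)} = -11 + 2 S g$ ($P{\left(S,g \right)} = \left(S g + S g\right) - 11 = 2 S g - 11 = -11 + 2 S g$)
$U{\left(D,X \right)} = D + X$
$Z = -98980$ ($Z = \left(-52 - 18\right) 14 \cdot 101 = \left(-70\right) 14 \cdot 101 = \left(-980\right) 101 = -98980$)
$\frac{Z}{U{\left(-1511,P{\left(-33,30 \right)} \right)}} = - \frac{98980}{-1511 + \left(-11 + 2 \left(-33\right) 30\right)} = - \frac{98980}{-1511 - 1991} = - \frac{98980}{-3502} = \left(-98980\right) \left(- \frac{1}{3502}\right) = \frac{49490}{1751}$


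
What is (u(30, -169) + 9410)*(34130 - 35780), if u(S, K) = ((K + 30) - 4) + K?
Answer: -15011700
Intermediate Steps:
u(S, K) = 26 + 2*K (u(S, K) = ((30 + K) - 4) + K = (26 + K) + K = 26 + 2*K)
(u(30, -169) + 9410)*(34130 - 35780) = ((26 + 2*(-169)) + 9410)*(34130 - 35780) = ((26 - 338) + 9410)*(-1650) = (-312 + 9410)*(-1650) = 9098*(-1650) = -15011700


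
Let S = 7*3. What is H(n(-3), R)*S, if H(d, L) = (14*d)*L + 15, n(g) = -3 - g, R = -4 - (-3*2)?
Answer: 315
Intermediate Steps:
S = 21
R = 2 (R = -4 - (-6) = -4 - 1*(-6) = -4 + 6 = 2)
H(d, L) = 15 + 14*L*d (H(d, L) = 14*L*d + 15 = 15 + 14*L*d)
H(n(-3), R)*S = (15 + 14*2*(-3 - 1*(-3)))*21 = (15 + 14*2*(-3 + 3))*21 = (15 + 14*2*0)*21 = (15 + 0)*21 = 15*21 = 315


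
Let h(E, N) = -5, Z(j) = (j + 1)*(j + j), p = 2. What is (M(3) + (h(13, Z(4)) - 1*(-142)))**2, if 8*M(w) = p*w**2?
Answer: 310249/16 ≈ 19391.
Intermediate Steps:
Z(j) = 2*j*(1 + j) (Z(j) = (1 + j)*(2*j) = 2*j*(1 + j))
M(w) = w**2/4 (M(w) = (2*w**2)/8 = w**2/4)
(M(3) + (h(13, Z(4)) - 1*(-142)))**2 = ((1/4)*3**2 + (-5 - 1*(-142)))**2 = ((1/4)*9 + (-5 + 142))**2 = (9/4 + 137)**2 = (557/4)**2 = 310249/16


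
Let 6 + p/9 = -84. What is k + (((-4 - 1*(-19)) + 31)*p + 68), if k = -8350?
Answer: -45542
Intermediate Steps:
p = -810 (p = -54 + 9*(-84) = -54 - 756 = -810)
k + (((-4 - 1*(-19)) + 31)*p + 68) = -8350 + (((-4 - 1*(-19)) + 31)*(-810) + 68) = -8350 + (((-4 + 19) + 31)*(-810) + 68) = -8350 + ((15 + 31)*(-810) + 68) = -8350 + (46*(-810) + 68) = -8350 + (-37260 + 68) = -8350 - 37192 = -45542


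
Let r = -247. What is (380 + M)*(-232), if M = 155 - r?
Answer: -181424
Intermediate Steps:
M = 402 (M = 155 - 1*(-247) = 155 + 247 = 402)
(380 + M)*(-232) = (380 + 402)*(-232) = 782*(-232) = -181424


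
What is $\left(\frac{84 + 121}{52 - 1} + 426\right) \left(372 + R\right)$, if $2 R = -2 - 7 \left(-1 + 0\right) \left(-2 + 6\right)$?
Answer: $\frac{8443435}{51} \approx 1.6556 \cdot 10^{5}$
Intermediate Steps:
$R = 13$ ($R = \frac{-2 - 7 \left(-1 + 0\right) \left(-2 + 6\right)}{2} = \frac{-2 - 7 \left(\left(-1\right) 4\right)}{2} = \frac{-2 - -28}{2} = \frac{-2 + 28}{2} = \frac{1}{2} \cdot 26 = 13$)
$\left(\frac{84 + 121}{52 - 1} + 426\right) \left(372 + R\right) = \left(\frac{84 + 121}{52 - 1} + 426\right) \left(372 + 13\right) = \left(\frac{205}{51} + 426\right) 385 = \frac{21931}{51} \cdot 385 = \frac{8443435}{51}$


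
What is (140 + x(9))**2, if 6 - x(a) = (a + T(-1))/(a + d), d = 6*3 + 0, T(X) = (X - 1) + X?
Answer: 1721344/81 ≈ 21251.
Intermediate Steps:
T(X) = -1 + 2*X (T(X) = (-1 + X) + X = -1 + 2*X)
d = 18 (d = 18 + 0 = 18)
x(a) = 6 - (-3 + a)/(18 + a) (x(a) = 6 - (a + (-1 + 2*(-1)))/(a + 18) = 6 - (a + (-1 - 2))/(18 + a) = 6 - (a - 3)/(18 + a) = 6 - (-3 + a)/(18 + a))
(140 + x(9))**2 = (140 + (111 + 5*9)/(18 + 9))**2 = (140 + (111 + 45)/27)**2 = (140 + (1/27)*156)**2 = (140 + 52/9)**2 = (1312/9)**2 = 1721344/81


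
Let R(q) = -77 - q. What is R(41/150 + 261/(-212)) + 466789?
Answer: 7420736029/15900 ≈ 4.6671e+5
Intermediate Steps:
R(41/150 + 261/(-212)) + 466789 = (-77 - (41/150 + 261/(-212))) + 466789 = (-77 - (41*(1/150) + 261*(-1/212))) + 466789 = (-77 - (41/150 - 261/212)) + 466789 = (-77 - 1*(-15229/15900)) + 466789 = (-77 + 15229/15900) + 466789 = -1209071/15900 + 466789 = 7420736029/15900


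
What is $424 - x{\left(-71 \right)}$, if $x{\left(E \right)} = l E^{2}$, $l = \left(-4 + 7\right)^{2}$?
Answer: $-44945$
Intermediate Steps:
$l = 9$ ($l = 3^{2} = 9$)
$x{\left(E \right)} = 9 E^{2}$
$424 - x{\left(-71 \right)} = 424 - 9 \left(-71\right)^{2} = 424 - 9 \cdot 5041 = 424 - 45369 = -44945$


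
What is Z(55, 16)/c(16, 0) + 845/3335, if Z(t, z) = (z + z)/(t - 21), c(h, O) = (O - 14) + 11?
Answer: -2053/34017 ≈ -0.060352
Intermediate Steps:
c(h, O) = -3 + O (c(h, O) = (-14 + O) + 11 = -3 + O)
Z(t, z) = 2*z/(-21 + t) (Z(t, z) = (2*z)/(-21 + t) = 2*z/(-21 + t))
Z(55, 16)/c(16, 0) + 845/3335 = (2*16/(-21 + 55))/(-3 + 0) + 845/3335 = (2*16/34)/(-3) + 845*(1/3335) = (2*16*(1/34))*(-⅓) + 169/667 = (16/17)*(-⅓) + 169/667 = -16/51 + 169/667 = -2053/34017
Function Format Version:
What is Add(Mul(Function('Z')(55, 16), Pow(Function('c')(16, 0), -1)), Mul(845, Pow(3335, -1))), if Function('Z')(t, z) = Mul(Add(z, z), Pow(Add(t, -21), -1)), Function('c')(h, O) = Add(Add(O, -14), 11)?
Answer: Rational(-2053, 34017) ≈ -0.060352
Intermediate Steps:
Function('c')(h, O) = Add(-3, O) (Function('c')(h, O) = Add(Add(-14, O), 11) = Add(-3, O))
Function('Z')(t, z) = Mul(2, z, Pow(Add(-21, t), -1)) (Function('Z')(t, z) = Mul(Mul(2, z), Pow(Add(-21, t), -1)) = Mul(2, z, Pow(Add(-21, t), -1)))
Add(Mul(Function('Z')(55, 16), Pow(Function('c')(16, 0), -1)), Mul(845, Pow(3335, -1))) = Add(Mul(Mul(2, 16, Pow(Add(-21, 55), -1)), Pow(Add(-3, 0), -1)), Mul(845, Pow(3335, -1))) = Add(Mul(Mul(2, 16, Pow(34, -1)), Pow(-3, -1)), Mul(845, Rational(1, 3335))) = Add(Mul(Mul(2, 16, Rational(1, 34)), Rational(-1, 3)), Rational(169, 667)) = Add(Mul(Rational(16, 17), Rational(-1, 3)), Rational(169, 667)) = Add(Rational(-16, 51), Rational(169, 667)) = Rational(-2053, 34017)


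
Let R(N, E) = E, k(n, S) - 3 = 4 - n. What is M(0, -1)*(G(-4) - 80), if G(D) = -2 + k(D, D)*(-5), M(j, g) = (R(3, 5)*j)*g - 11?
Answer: 1507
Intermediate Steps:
k(n, S) = 7 - n (k(n, S) = 3 + (4 - n) = 7 - n)
M(j, g) = -11 + 5*g*j (M(j, g) = (5*j)*g - 11 = 5*g*j - 11 = -11 + 5*g*j)
G(D) = -37 + 5*D (G(D) = -2 + (7 - D)*(-5) = -2 + (-35 + 5*D) = -37 + 5*D)
M(0, -1)*(G(-4) - 80) = (-11 + 5*(-1)*0)*((-37 + 5*(-4)) - 80) = (-11 + 0)*((-37 - 20) - 80) = -11*(-57 - 80) = -11*(-137) = 1507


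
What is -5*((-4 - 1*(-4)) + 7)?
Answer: -35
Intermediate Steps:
-5*((-4 - 1*(-4)) + 7) = -5*((-4 + 4) + 7) = -5*(0 + 7) = -5*7 = -35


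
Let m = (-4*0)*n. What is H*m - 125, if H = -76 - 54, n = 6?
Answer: -125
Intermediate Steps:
m = 0 (m = -4*0*6 = 0*6 = 0)
H = -130
H*m - 125 = -130*0 - 125 = 0 - 125 = -125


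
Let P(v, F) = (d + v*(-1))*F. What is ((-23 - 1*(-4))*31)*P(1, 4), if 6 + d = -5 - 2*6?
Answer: 56544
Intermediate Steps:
d = -23 (d = -6 + (-5 - 2*6) = -6 + (-5 - 12) = -6 - 17 = -23)
P(v, F) = F*(-23 - v) (P(v, F) = (-23 + v*(-1))*F = (-23 - v)*F = F*(-23 - v))
((-23 - 1*(-4))*31)*P(1, 4) = ((-23 - 1*(-4))*31)*(-1*4*(23 + 1)) = ((-23 + 4)*31)*(-1*4*24) = -19*31*(-96) = -589*(-96) = 56544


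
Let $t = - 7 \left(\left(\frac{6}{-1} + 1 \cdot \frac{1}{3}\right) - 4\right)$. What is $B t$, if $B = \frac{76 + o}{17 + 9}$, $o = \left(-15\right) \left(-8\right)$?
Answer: $\frac{19894}{39} \approx 510.1$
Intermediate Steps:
$o = 120$
$t = \frac{203}{3}$ ($t = - 7 \left(\left(6 \left(-1\right) + 1 \cdot \frac{1}{3}\right) - 4\right) = - 7 \left(\left(-6 + \frac{1}{3}\right) - 4\right) = - 7 \left(- \frac{17}{3} - 4\right) = \left(-7\right) \left(- \frac{29}{3}\right) = \frac{203}{3} \approx 67.667$)
$B = \frac{98}{13}$ ($B = \frac{76 + 120}{17 + 9} = \frac{196}{26} = 196 \cdot \frac{1}{26} = \frac{98}{13} \approx 7.5385$)
$B t = \frac{98}{13} \cdot \frac{203}{3} = \frac{19894}{39}$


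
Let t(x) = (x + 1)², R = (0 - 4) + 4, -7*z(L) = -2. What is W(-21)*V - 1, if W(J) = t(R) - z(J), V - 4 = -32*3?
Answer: -467/7 ≈ -66.714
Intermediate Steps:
z(L) = 2/7 (z(L) = -⅐*(-2) = 2/7)
R = 0 (R = -4 + 4 = 0)
t(x) = (1 + x)²
V = -92 (V = 4 - 32*3 = 4 - 96 = -92)
W(J) = 5/7 (W(J) = (1 + 0)² - 1*2/7 = 1² - 2/7 = 1 - 2/7 = 5/7)
W(-21)*V - 1 = (5/7)*(-92) - 1 = -460/7 - 1 = -467/7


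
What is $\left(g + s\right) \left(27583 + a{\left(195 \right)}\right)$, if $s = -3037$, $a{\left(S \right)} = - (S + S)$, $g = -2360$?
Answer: $-146760621$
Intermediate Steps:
$a{\left(S \right)} = - 2 S$
$\left(g + s\right) \left(27583 + a{\left(195 \right)}\right) = \left(-2360 - 3037\right) \left(27583 - 390\right) = - 5397 \left(27583 - 390\right) = \left(-5397\right) 27193 = -146760621$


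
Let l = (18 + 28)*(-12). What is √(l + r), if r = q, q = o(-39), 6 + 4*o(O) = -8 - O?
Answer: I*√2183/2 ≈ 23.361*I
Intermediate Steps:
o(O) = -7/2 - O/4 (o(O) = -3/2 + (-8 - O)/4 = -3/2 + (-2 - O/4) = -7/2 - O/4)
q = 25/4 (q = -7/2 - ¼*(-39) = -7/2 + 39/4 = 25/4 ≈ 6.2500)
l = -552 (l = 46*(-12) = -552)
r = 25/4 ≈ 6.2500
√(l + r) = √(-552 + 25/4) = √(-2183/4) = I*√2183/2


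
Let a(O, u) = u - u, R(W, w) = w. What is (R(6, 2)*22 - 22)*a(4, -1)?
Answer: 0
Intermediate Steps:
a(O, u) = 0
(R(6, 2)*22 - 22)*a(4, -1) = (2*22 - 22)*0 = (44 - 22)*0 = 22*0 = 0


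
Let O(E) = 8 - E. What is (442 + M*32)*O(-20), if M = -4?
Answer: 8792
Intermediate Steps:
(442 + M*32)*O(-20) = (442 - 4*32)*(8 - 1*(-20)) = (442 - 128)*(8 + 20) = 314*28 = 8792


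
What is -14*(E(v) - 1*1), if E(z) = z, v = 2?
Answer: -14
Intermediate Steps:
-14*(E(v) - 1*1) = -14*(2 - 1*1) = -14*(2 - 1) = -14*1 = -14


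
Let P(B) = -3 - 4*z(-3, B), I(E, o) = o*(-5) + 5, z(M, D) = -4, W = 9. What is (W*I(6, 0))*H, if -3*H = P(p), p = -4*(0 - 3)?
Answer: -195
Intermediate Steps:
I(E, o) = 5 - 5*o (I(E, o) = -5*o + 5 = 5 - 5*o)
p = 12 (p = -4*(-3) = 12)
P(B) = 13 (P(B) = -3 - 4*(-4) = -3 + 16 = 13)
H = -13/3 (H = -⅓*13 = -13/3 ≈ -4.3333)
(W*I(6, 0))*H = (9*(5 - 5*0))*(-13/3) = (9*(5 + 0))*(-13/3) = (9*5)*(-13/3) = 45*(-13/3) = -195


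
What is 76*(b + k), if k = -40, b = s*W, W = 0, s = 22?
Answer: -3040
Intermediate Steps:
b = 0 (b = 22*0 = 0)
76*(b + k) = 76*(0 - 40) = 76*(-40) = -3040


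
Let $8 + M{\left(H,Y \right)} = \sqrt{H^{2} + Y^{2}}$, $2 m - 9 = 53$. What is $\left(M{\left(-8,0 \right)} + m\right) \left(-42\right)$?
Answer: $-1302$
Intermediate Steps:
$m = 31$ ($m = \frac{9}{2} + \frac{1}{2} \cdot 53 = \frac{9}{2} + \frac{53}{2} = 31$)
$M{\left(H,Y \right)} = -8 + \sqrt{H^{2} + Y^{2}}$
$\left(M{\left(-8,0 \right)} + m\right) \left(-42\right) = \left(\left(-8 + \sqrt{\left(-8\right)^{2} + 0^{2}}\right) + 31\right) \left(-42\right) = \left(\left(-8 + \sqrt{64 + 0}\right) + 31\right) \left(-42\right) = \left(\left(-8 + \sqrt{64}\right) + 31\right) \left(-42\right) = \left(\left(-8 + 8\right) + 31\right) \left(-42\right) = \left(0 + 31\right) \left(-42\right) = 31 \left(-42\right) = -1302$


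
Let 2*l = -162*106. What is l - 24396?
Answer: -32982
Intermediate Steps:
l = -8586 (l = (-162*106)/2 = (½)*(-17172) = -8586)
l - 24396 = -8586 - 24396 = -32982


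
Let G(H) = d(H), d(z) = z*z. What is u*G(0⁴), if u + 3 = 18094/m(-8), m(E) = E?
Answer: 0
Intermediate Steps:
d(z) = z²
G(H) = H²
u = -9059/4 (u = -3 + 18094/(-8) = -3 + 18094*(-⅛) = -3 - 9047/4 = -9059/4 ≈ -2264.8)
u*G(0⁴) = -9059*(0⁴)²/4 = -9059/4*0² = -9059/4*0 = 0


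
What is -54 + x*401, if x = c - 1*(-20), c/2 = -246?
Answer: -189326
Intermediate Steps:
c = -492 (c = 2*(-246) = -492)
x = -472 (x = -492 - 1*(-20) = -492 + 20 = -472)
-54 + x*401 = -54 - 472*401 = -54 - 189272 = -189326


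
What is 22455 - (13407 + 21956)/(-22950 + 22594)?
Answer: 8029343/356 ≈ 22554.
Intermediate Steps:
22455 - (13407 + 21956)/(-22950 + 22594) = 22455 - 35363/(-356) = 22455 - 35363*(-1)/356 = 22455 - 1*(-35363/356) = 22455 + 35363/356 = 8029343/356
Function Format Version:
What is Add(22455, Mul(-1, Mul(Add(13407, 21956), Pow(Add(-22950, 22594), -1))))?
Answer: Rational(8029343, 356) ≈ 22554.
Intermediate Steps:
Add(22455, Mul(-1, Mul(Add(13407, 21956), Pow(Add(-22950, 22594), -1)))) = Add(22455, Mul(-1, Mul(35363, Pow(-356, -1)))) = Add(22455, Mul(-1, Mul(35363, Rational(-1, 356)))) = Add(22455, Mul(-1, Rational(-35363, 356))) = Add(22455, Rational(35363, 356)) = Rational(8029343, 356)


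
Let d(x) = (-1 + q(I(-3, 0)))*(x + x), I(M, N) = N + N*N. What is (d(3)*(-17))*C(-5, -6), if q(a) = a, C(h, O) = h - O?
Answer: 102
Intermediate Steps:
I(M, N) = N + N²
d(x) = -2*x (d(x) = (-1 + 0*(1 + 0))*(x + x) = (-1 + 0*1)*(2*x) = (-1 + 0)*(2*x) = -2*x)
(d(3)*(-17))*C(-5, -6) = (-2*3*(-17))*(-5 - 1*(-6)) = (-6*(-17))*(-5 + 6) = 102*1 = 102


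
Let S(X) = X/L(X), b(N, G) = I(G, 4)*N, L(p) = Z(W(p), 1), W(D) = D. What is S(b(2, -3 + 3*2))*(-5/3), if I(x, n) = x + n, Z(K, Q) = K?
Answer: -5/3 ≈ -1.6667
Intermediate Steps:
L(p) = p
I(x, n) = n + x
b(N, G) = N*(4 + G) (b(N, G) = (4 + G)*N = N*(4 + G))
S(X) = 1 (S(X) = X/X = 1)
S(b(2, -3 + 3*2))*(-5/3) = 1*(-5/3) = -5/3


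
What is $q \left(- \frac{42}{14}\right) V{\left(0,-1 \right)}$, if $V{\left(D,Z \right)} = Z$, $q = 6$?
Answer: $18$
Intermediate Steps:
$q \left(- \frac{42}{14}\right) V{\left(0,-1 \right)} = 6 \left(- \frac{42}{14}\right) \left(-1\right) = 6 \left(\left(-42\right) \frac{1}{14}\right) \left(-1\right) = 6 \left(-3\right) \left(-1\right) = \left(-18\right) \left(-1\right) = 18$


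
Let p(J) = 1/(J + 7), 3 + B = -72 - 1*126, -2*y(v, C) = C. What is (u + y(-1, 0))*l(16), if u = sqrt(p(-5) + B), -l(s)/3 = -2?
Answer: 3*I*sqrt(802) ≈ 84.959*I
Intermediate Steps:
y(v, C) = -C/2
B = -201 (B = -3 + (-72 - 1*126) = -3 + (-72 - 126) = -3 - 198 = -201)
l(s) = 6 (l(s) = -3*(-2) = 6)
p(J) = 1/(7 + J)
u = I*sqrt(802)/2 (u = sqrt(1/(7 - 5) - 201) = sqrt(1/2 - 201) = sqrt(-401/2) = I*sqrt(802)/2 ≈ 14.16*I)
(u + y(-1, 0))*l(16) = (I*sqrt(802)/2 - 1/2*0)*6 = (I*sqrt(802)/2 + 0)*6 = (I*sqrt(802)/2)*6 = 3*I*sqrt(802)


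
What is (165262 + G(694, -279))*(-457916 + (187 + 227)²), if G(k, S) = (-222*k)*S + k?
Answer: -12363603890560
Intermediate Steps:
G(k, S) = k - 222*S*k (G(k, S) = -222*S*k + k = k - 222*S*k)
(165262 + G(694, -279))*(-457916 + (187 + 227)²) = (165262 + 694*(1 - 222*(-279)))*(-457916 + (187 + 227)²) = (165262 + 694*(1 + 61938))*(-457916 + 414²) = (165262 + 694*61939)*(-457916 + 171396) = (165262 + 42985666)*(-286520) = 43150928*(-286520) = -12363603890560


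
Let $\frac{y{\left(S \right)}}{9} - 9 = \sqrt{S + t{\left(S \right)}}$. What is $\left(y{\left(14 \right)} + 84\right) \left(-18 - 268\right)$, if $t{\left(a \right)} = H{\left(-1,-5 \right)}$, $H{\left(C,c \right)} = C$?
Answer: $-47190 - 2574 \sqrt{13} \approx -56471.0$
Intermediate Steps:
$t{\left(a \right)} = -1$
$y{\left(S \right)} = 81 + 9 \sqrt{-1 + S}$ ($y{\left(S \right)} = 81 + 9 \sqrt{S - 1} = 81 + 9 \sqrt{-1 + S}$)
$\left(y{\left(14 \right)} + 84\right) \left(-18 - 268\right) = \left(\left(81 + 9 \sqrt{-1 + 14}\right) + 84\right) \left(-18 - 268\right) = \left(\left(81 + 9 \sqrt{13}\right) + 84\right) \left(-286\right) = \left(165 + 9 \sqrt{13}\right) \left(-286\right) = -47190 - 2574 \sqrt{13}$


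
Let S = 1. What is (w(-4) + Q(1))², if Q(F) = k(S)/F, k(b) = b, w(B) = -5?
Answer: 16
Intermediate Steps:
Q(F) = 1/F
(w(-4) + Q(1))² = (-5 + 1/1)² = (-5 + 1)² = (-4)² = 16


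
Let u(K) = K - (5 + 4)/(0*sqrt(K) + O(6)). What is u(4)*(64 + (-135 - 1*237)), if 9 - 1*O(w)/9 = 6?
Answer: -3388/3 ≈ -1129.3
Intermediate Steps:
O(w) = 27 (O(w) = 81 - 9*6 = 81 - 54 = 27)
u(K) = -1/3 + K (u(K) = K - (5 + 4)/(0*sqrt(K) + 27) = K - 9/(0 + 27) = K - 9/27 = K - 1*1/3 = K - 1/3 = -1/3 + K)
u(4)*(64 + (-135 - 1*237)) = (-1/3 + 4)*(64 + (-135 - 1*237)) = 11*(64 + (-135 - 237))/3 = 11*(64 - 372)/3 = (11/3)*(-308) = -3388/3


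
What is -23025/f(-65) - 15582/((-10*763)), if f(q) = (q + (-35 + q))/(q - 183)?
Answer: -207458357/5995 ≈ -34605.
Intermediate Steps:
f(q) = (-35 + 2*q)/(-183 + q)
-23025/f(-65) - 15582/((-10*763)) = -23025*(-183 - 65)/(-35 + 2*(-65)) - 15582/((-10*763)) = -23025*(-248/(-35 - 130)) - 15582/(-7630) = -23025/((-1/248*(-165))) - 15582*(-1/7630) = -23025/165/248 + 1113/545 = -23025*248/165 + 1113/545 = -380680/11 + 1113/545 = -207458357/5995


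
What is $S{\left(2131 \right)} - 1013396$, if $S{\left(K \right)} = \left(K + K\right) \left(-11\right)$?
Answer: $-1060278$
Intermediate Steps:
$S{\left(K \right)} = - 22 K$ ($S{\left(K \right)} = 2 K \left(-11\right) = - 22 K$)
$S{\left(2131 \right)} - 1013396 = \left(-22\right) 2131 - 1013396 = -46882 - 1013396 = -1060278$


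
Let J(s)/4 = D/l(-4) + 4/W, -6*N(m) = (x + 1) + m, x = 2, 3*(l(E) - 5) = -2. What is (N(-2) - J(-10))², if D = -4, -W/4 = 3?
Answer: 143641/6084 ≈ 23.610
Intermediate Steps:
W = -12 (W = -4*3 = -12)
l(E) = 13/3 (l(E) = 5 + (⅓)*(-2) = 5 - ⅔ = 13/3)
N(m) = -½ - m/6 (N(m) = -((2 + 1) + m)/6 = -(3 + m)/6 = -½ - m/6)
J(s) = -196/39 (J(s) = 4*(-4/13/3 + 4/(-12)) = 4*(-4*3/13 + 4*(-1/12)) = 4*(-12/13 - ⅓) = 4*(-49/39) = -196/39)
(N(-2) - J(-10))² = ((-½ - ⅙*(-2)) - 1*(-196/39))² = ((-½ + ⅓) + 196/39)² = (-⅙ + 196/39)² = (379/78)² = 143641/6084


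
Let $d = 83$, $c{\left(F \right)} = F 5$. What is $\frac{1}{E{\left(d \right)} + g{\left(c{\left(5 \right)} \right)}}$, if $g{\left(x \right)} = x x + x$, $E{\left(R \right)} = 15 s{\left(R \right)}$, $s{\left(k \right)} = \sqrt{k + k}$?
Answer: $\frac{13}{7703} - \frac{3 \sqrt{166}}{77030} \approx 0.0011859$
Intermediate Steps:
$c{\left(F \right)} = 5 F$
$s{\left(k \right)} = \sqrt{2} \sqrt{k}$ ($s{\left(k \right)} = \sqrt{2 k} = \sqrt{2} \sqrt{k}$)
$E{\left(R \right)} = 15 \sqrt{2} \sqrt{R}$
$g{\left(x \right)} = x + x^{2}$ ($g{\left(x \right)} = x^{2} + x = x + x^{2}$)
$\frac{1}{E{\left(d \right)} + g{\left(c{\left(5 \right)} \right)}} = \frac{1}{15 \sqrt{2} \sqrt{83} + 5 \cdot 5 \left(1 + 5 \cdot 5\right)} = \frac{1}{15 \sqrt{166} + 25 \left(1 + 25\right)} = \frac{1}{15 \sqrt{166} + 25 \cdot 26} = \frac{1}{15 \sqrt{166} + 650} = \frac{1}{650 + 15 \sqrt{166}}$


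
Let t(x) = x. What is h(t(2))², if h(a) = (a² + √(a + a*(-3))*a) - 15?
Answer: 105 - 88*I ≈ 105.0 - 88.0*I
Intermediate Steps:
h(a) = -15 + a² + a*√2*√(-a) (h(a) = (a² + √(a - 3*a)*a) - 15 = (a² + √(-2*a)*a) - 15 = (a² + (√2*√(-a))*a) - 15 = (a² + a*√2*√(-a)) - 15 = -15 + a² + a*√2*√(-a))
h(t(2))² = (-15 + 2² - √2*(-1*2)^(3/2))² = (-15 + 4 - √2*(-2)^(3/2))² = (-15 + 4 - √2*(-2*I*√2))² = (-15 + 4 + 4*I)² = (-11 + 4*I)²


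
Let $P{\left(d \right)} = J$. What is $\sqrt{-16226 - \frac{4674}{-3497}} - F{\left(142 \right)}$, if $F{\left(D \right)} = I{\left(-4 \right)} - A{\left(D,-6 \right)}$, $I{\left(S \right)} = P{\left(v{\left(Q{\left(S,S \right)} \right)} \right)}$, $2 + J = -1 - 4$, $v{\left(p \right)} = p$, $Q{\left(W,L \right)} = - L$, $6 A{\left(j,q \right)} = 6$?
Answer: $8 + \frac{76 i \sqrt{34351031}}{3497} \approx 8.0 + 127.38 i$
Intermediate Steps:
$A{\left(j,q \right)} = 1$ ($A{\left(j,q \right)} = \frac{1}{6} \cdot 6 = 1$)
$J = -7$ ($J = -2 - 5 = -7$)
$P{\left(d \right)} = -7$
$I{\left(S \right)} = -7$
$F{\left(D \right)} = -8$ ($F{\left(D \right)} = -7 - 1 = -8$)
$\sqrt{-16226 - \frac{4674}{-3497}} - F{\left(142 \right)} = \sqrt{-16226 - \frac{4674}{-3497}} - -8 = \sqrt{-16226 - - \frac{4674}{3497}} + 8 = \sqrt{-16226 + \frac{4674}{3497}} + 8 = \sqrt{- \frac{56737648}{3497}} + 8 = \frac{76 i \sqrt{34351031}}{3497} + 8 = 8 + \frac{76 i \sqrt{34351031}}{3497}$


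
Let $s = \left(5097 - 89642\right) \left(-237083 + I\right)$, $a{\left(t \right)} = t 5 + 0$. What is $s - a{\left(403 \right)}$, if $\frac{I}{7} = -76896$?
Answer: $65552386460$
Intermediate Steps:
$I = -538272$ ($I = 7 \left(-76896\right) = -538272$)
$a{\left(t \right)} = 5 t$ ($a{\left(t \right)} = 5 t + 0 = 5 t$)
$s = 65552388475$ ($s = \left(5097 - 89642\right) \left(-237083 - 538272\right) = \left(-84545\right) \left(-775355\right) = 65552388475$)
$s - a{\left(403 \right)} = 65552388475 - 5 \cdot 403 = 65552388475 - 2015 = 65552386460$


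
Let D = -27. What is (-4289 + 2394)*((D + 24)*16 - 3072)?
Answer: 5912400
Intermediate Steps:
(-4289 + 2394)*((D + 24)*16 - 3072) = (-4289 + 2394)*((-27 + 24)*16 - 3072) = -1895*(-3*16 - 3072) = -1895*(-48 - 3072) = -1895*(-3120) = 5912400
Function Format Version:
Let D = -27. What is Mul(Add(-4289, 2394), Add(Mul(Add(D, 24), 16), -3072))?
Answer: 5912400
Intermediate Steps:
Mul(Add(-4289, 2394), Add(Mul(Add(D, 24), 16), -3072)) = Mul(Add(-4289, 2394), Add(Mul(Add(-27, 24), 16), -3072)) = Mul(-1895, Add(Mul(-3, 16), -3072)) = Mul(-1895, Add(-48, -3072)) = Mul(-1895, -3120) = 5912400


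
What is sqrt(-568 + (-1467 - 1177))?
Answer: 2*I*sqrt(803) ≈ 56.674*I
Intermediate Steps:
sqrt(-568 + (-1467 - 1177)) = sqrt(-568 - 2644) = sqrt(-3212) = 2*I*sqrt(803)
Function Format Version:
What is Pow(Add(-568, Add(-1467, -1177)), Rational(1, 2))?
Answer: Mul(2, I, Pow(803, Rational(1, 2))) ≈ Mul(56.674, I)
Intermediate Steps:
Pow(Add(-568, Add(-1467, -1177)), Rational(1, 2)) = Pow(Add(-568, -2644), Rational(1, 2)) = Pow(-3212, Rational(1, 2)) = Mul(2, I, Pow(803, Rational(1, 2)))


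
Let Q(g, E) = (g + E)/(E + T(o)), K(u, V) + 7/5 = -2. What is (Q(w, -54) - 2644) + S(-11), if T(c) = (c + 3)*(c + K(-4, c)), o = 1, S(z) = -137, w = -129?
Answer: -294481/106 ≈ -2778.1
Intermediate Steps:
K(u, V) = -17/5 (K(u, V) = -7/5 - 2 = -17/5)
T(c) = (3 + c)*(-17/5 + c) (T(c) = (c + 3)*(c - 17/5) = (3 + c)*(-17/5 + c))
Q(g, E) = (E + g)/(-48/5 + E) (Q(g, E) = (g + E)/(E + (-51/5 + 1**2 - 2/5*1)) = (E + g)/(E + (-51/5 + 1 - 2/5)) = (E + g)/(E - 48/5) = (E + g)/(-48/5 + E))
(Q(w, -54) - 2644) + S(-11) = (5*(-54 - 129)/(-48 + 5*(-54)) - 2644) - 137 = (5*(-183)/(-48 - 270) - 2644) - 137 = (5*(-183)/(-318) - 2644) - 137 = (5*(-1/318)*(-183) - 2644) - 137 = (305/106 - 2644) - 137 = -279959/106 - 137 = -294481/106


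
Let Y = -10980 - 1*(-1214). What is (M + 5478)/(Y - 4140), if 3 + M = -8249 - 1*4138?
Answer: 3456/6953 ≈ 0.49705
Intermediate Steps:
Y = -9766 (Y = -10980 + 1214 = -9766)
M = -12390 (M = -3 + (-8249 - 1*4138) = -3 + (-8249 - 4138) = -3 - 12387 = -12390)
(M + 5478)/(Y - 4140) = (-12390 + 5478)/(-9766 - 4140) = -6912/(-13906) = -6912*(-1/13906) = 3456/6953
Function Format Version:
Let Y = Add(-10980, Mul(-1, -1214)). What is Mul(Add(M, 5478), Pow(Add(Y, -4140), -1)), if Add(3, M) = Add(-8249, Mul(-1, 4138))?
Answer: Rational(3456, 6953) ≈ 0.49705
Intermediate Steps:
Y = -9766 (Y = Add(-10980, 1214) = -9766)
M = -12390 (M = Add(-3, Add(-8249, Mul(-1, 4138))) = Add(-3, Add(-8249, -4138)) = Add(-3, -12387) = -12390)
Mul(Add(M, 5478), Pow(Add(Y, -4140), -1)) = Mul(Add(-12390, 5478), Pow(Add(-9766, -4140), -1)) = Mul(-6912, Pow(-13906, -1)) = Mul(-6912, Rational(-1, 13906)) = Rational(3456, 6953)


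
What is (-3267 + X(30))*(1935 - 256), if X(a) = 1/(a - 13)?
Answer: -93248302/17 ≈ -5.4852e+6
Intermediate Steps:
X(a) = 1/(-13 + a)
(-3267 + X(30))*(1935 - 256) = (-3267 + 1/(-13 + 30))*(1935 - 256) = (-3267 + 1/17)*1679 = -55538/17*1679 = -93248302/17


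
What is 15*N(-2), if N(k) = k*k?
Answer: 60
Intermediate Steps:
N(k) = k²
15*N(-2) = 15*(-2)² = 15*4 = 60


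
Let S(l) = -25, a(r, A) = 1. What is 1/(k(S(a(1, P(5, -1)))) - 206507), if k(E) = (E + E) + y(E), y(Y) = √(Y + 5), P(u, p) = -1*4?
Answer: -206557/42665794269 - 2*I*√5/42665794269 ≈ -4.8413e-6 - 1.0482e-10*I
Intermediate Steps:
P(u, p) = -4
y(Y) = √(5 + Y)
k(E) = √(5 + E) + 2*E (k(E) = (E + E) + √(5 + E) = 2*E + √(5 + E) = √(5 + E) + 2*E)
1/(k(S(a(1, P(5, -1)))) - 206507) = 1/((√(5 - 25) + 2*(-25)) - 206507) = 1/((√(-20) - 50) - 206507) = 1/((2*I*√5 - 50) - 206507) = 1/((-50 + 2*I*√5) - 206507) = 1/(-206557 + 2*I*√5)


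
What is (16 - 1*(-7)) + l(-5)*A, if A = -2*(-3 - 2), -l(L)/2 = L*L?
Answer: -477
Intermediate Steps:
l(L) = -2*L**2 (l(L) = -2*L*L = -2*L**2)
A = 10 (A = -2*(-5) = 10)
(16 - 1*(-7)) + l(-5)*A = (16 - 1*(-7)) - 2*(-5)**2*10 = (16 + 7) - 2*25*10 = 23 - 50*10 = 23 - 500 = -477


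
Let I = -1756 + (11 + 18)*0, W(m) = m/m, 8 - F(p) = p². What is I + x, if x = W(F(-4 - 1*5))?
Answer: -1755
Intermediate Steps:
F(p) = 8 - p²
W(m) = 1
x = 1
I = -1756 (I = -1756 + 29*0 = -1756 + 0 = -1756)
I + x = -1756 + 1 = -1755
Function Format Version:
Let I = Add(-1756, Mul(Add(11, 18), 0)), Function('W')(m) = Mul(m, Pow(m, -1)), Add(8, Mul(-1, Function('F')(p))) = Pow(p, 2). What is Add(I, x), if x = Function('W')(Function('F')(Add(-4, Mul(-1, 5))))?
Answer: -1755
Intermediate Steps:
Function('F')(p) = Add(8, Mul(-1, Pow(p, 2)))
Function('W')(m) = 1
x = 1
I = -1756 (I = Add(-1756, Mul(29, 0)) = Add(-1756, 0) = -1756)
Add(I, x) = Add(-1756, 1) = -1755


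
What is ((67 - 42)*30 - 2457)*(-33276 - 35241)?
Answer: 116958519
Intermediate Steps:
((67 - 42)*30 - 2457)*(-33276 - 35241) = (25*30 - 2457)*(-68517) = (750 - 2457)*(-68517) = -1707*(-68517) = 116958519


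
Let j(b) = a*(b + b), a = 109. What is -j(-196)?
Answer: 42728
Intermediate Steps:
j(b) = 218*b (j(b) = 109*(b + b) = 109*(2*b) = 218*b)
-j(-196) = -218*(-196) = -1*(-42728) = 42728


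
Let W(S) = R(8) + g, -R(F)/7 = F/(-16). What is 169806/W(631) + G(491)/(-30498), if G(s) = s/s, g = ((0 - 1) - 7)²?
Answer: 1150831849/457470 ≈ 2515.6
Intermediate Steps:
g = 64 (g = (-1 - 7)² = (-8)² = 64)
G(s) = 1
R(F) = 7*F/16 (R(F) = -7*F/(-16) = -7*F*(-1)/16 = -(-7)*F/16 = 7*F/16)
W(S) = 135/2 (W(S) = (7/16)*8 + 64 = 7/2 + 64 = 135/2)
169806/W(631) + G(491)/(-30498) = 169806/(135/2) + 1/(-30498) = 169806*(2/135) + 1*(-1/30498) = 113204/45 - 1/30498 = 1150831849/457470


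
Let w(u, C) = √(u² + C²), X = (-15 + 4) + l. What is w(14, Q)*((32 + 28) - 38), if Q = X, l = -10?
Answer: 154*√13 ≈ 555.25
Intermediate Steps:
X = -21 (X = (-15 + 4) - 10 = -11 - 10 = -21)
Q = -21
w(u, C) = √(C² + u²)
w(14, Q)*((32 + 28) - 38) = √((-21)² + 14²)*((32 + 28) - 38) = √(441 + 196)*(60 - 38) = √637*22 = (7*√13)*22 = 154*√13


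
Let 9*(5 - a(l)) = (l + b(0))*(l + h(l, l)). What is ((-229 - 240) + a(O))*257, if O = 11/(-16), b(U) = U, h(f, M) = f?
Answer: -137404793/1152 ≈ -1.1928e+5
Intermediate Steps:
O = -11/16 (O = 11*(-1/16) = -11/16 ≈ -0.68750)
a(l) = 5 - 2*l**2/9 (a(l) = 5 - (l + 0)*(l + l)/9 = 5 - l*2*l/9 = 5 - 2*l**2/9)
((-229 - 240) + a(O))*257 = ((-229 - 240) + (5 - 2*(-11/16)**2/9))*257 = (-469 + (5 - 2/9*121/256))*257 = (-469 + (5 - 121/1152))*257 = (-469 + 5639/1152)*257 = -534649/1152*257 = -137404793/1152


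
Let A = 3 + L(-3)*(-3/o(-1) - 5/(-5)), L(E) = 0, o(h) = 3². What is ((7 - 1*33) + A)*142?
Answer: -3266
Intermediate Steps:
o(h) = 9
A = 3 (A = 3 + 0*(-3/9 - 5/(-5)) = 3 + 0*(-3*⅑ - 5*(-⅕)) = 3 + 0*(-⅓ + 1) = 3 + 0*(⅔) = 3 + 0 = 3)
((7 - 1*33) + A)*142 = ((7 - 1*33) + 3)*142 = ((7 - 33) + 3)*142 = (-26 + 3)*142 = -23*142 = -3266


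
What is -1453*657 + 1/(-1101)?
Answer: -1051037722/1101 ≈ -9.5462e+5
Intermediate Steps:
-1453*657 + 1/(-1101) = -954621 - 1/1101 = -1051037722/1101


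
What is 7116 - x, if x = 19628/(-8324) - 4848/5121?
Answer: 25289671117/3552267 ≈ 7119.3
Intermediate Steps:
x = -11739145/3552267 (x = 19628*(-1/8324) - 4848*1/5121 = -4907/2081 - 1616/1707 = -11739145/3552267 ≈ -3.3047)
7116 - x = 7116 - 1*(-11739145/3552267) = 7116 + 11739145/3552267 = 25289671117/3552267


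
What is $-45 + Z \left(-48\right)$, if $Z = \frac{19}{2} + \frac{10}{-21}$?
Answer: $- \frac{3347}{7} \approx -478.14$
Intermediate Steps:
$Z = \frac{379}{42}$ ($Z = 19 \cdot \frac{1}{2} + 10 \left(- \frac{1}{21}\right) = \frac{19}{2} - \frac{10}{21} = \frac{379}{42} \approx 9.0238$)
$-45 + Z \left(-48\right) = -45 + \frac{379}{42} \left(-48\right) = -45 - \frac{3032}{7} = - \frac{3347}{7}$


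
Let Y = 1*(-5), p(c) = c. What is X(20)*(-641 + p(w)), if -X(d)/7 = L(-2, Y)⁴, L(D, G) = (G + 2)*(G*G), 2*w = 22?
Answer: 139535156250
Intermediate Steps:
w = 11 (w = (½)*22 = 11)
Y = -5
L(D, G) = G²*(2 + G) (L(D, G) = (2 + G)*G² = G²*(2 + G))
X(d) = -221484375 (X(d) = -7*390625*(2 - 5)⁴ = -7*(25*(-3))⁴ = -7*(-75)⁴ = -7*31640625 = -221484375)
X(20)*(-641 + p(w)) = -221484375*(-641 + 11) = -221484375*(-630) = 139535156250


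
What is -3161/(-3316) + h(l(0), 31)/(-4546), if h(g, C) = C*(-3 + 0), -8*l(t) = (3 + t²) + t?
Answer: 7339147/7537268 ≈ 0.97371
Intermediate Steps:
l(t) = -3/8 - t/8 - t²/8 (l(t) = -((3 + t²) + t)/8 = -(3 + t + t²)/8 = -3/8 - t/8 - t²/8)
h(g, C) = -3*C (h(g, C) = C*(-3) = -3*C)
-3161/(-3316) + h(l(0), 31)/(-4546) = -3161/(-3316) - 3*31/(-4546) = -3161*(-1/3316) - 93*(-1/4546) = 3161/3316 + 93/4546 = 7339147/7537268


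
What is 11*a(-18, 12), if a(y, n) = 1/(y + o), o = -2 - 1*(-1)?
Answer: -11/19 ≈ -0.57895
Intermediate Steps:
o = -1 (o = -2 + 1 = -1)
a(y, n) = 1/(-1 + y) (a(y, n) = 1/(y - 1) = 1/(-1 + y))
11*a(-18, 12) = 11/(-1 - 18) = 11/(-19) = 11*(-1/19) = -11/19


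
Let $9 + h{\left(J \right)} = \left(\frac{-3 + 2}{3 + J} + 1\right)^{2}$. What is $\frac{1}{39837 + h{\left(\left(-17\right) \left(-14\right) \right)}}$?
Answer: $\frac{58081}{2313307668} \approx 2.5107 \cdot 10^{-5}$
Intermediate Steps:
$h{\left(J \right)} = -9 + \left(1 - \frac{1}{3 + J}\right)^{2}$ ($h{\left(J \right)} = -9 + \left(\frac{-3 + 2}{3 + J} + 1\right)^{2} = -9 + \left(- \frac{1}{3 + J} + 1\right)^{2} = -9 + \left(1 - \frac{1}{3 + J}\right)^{2}$)
$\frac{1}{39837 + h{\left(\left(-17\right) \left(-14\right) \right)}} = \frac{1}{39837 - \left(9 - \frac{\left(2 - -238\right)^{2}}{\left(3 - -238\right)^{2}}\right)} = \frac{1}{39837 - \left(9 - \frac{\left(2 + 238\right)^{2}}{\left(3 + 238\right)^{2}}\right)} = \frac{1}{39837 - \left(9 - \frac{240^{2}}{58081}\right)} = \frac{1}{39837 + \left(-9 + 57600 \cdot \frac{1}{58081}\right)} = \frac{1}{39837 + \left(-9 + \frac{57600}{58081}\right)} = \frac{1}{39837 - \frac{465129}{58081}} = \frac{1}{\frac{2313307668}{58081}} = \frac{58081}{2313307668}$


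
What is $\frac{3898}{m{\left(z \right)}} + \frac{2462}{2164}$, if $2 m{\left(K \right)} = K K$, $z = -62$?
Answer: $\frac{3291809}{1039802} \approx 3.1658$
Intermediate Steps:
$m{\left(K \right)} = \frac{K^{2}}{2}$ ($m{\left(K \right)} = \frac{K K}{2} = \frac{K^{2}}{2}$)
$\frac{3898}{m{\left(z \right)}} + \frac{2462}{2164} = \frac{3898}{\frac{1}{2} \left(-62\right)^{2}} + \frac{2462}{2164} = \frac{3898}{\frac{1}{2} \cdot 3844} + 2462 \cdot \frac{1}{2164} = \frac{3898}{1922} + \frac{1231}{1082} = 3898 \cdot \frac{1}{1922} + \frac{1231}{1082} = \frac{1949}{961} + \frac{1231}{1082} = \frac{3291809}{1039802}$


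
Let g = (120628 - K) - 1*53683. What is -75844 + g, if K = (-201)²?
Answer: -49300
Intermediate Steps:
K = 40401
g = 26544 (g = (120628 - 1*40401) - 1*53683 = (120628 - 40401) - 53683 = 80227 - 53683 = 26544)
-75844 + g = -75844 + 26544 = -49300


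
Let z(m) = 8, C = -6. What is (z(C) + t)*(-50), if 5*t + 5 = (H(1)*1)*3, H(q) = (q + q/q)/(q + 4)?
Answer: -362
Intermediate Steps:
H(q) = (1 + q)/(4 + q) (H(q) = (q + 1)/(4 + q) = (1 + q)/(4 + q))
t = -19/25 (t = -1 + ((((1 + 1)/(4 + 1))*1)*3)/5 = -1 + (((2/5)*1)*3)/5 = -1 + ((((⅕)*2)*1)*3)/5 = -1 + (((⅖)*1)*3)/5 = -1 + ((⅖)*3)/5 = -1 + (⅕)*(6/5) = -1 + 6/25 = -19/25 ≈ -0.76000)
(z(C) + t)*(-50) = (8 - 19/25)*(-50) = (181/25)*(-50) = -362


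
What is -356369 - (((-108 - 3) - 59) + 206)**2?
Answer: -357665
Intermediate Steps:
-356369 - (((-108 - 3) - 59) + 206)**2 = -356369 - ((-111 - 59) + 206)**2 = -356369 - (-170 + 206)**2 = -356369 - 1*36**2 = -356369 - 1*1296 = -356369 - 1296 = -357665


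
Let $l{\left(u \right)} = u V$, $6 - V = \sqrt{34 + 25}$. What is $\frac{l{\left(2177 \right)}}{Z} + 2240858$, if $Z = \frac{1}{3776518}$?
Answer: $49331118974 - 8221479686 \sqrt{59} \approx -1.3819 \cdot 10^{10}$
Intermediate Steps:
$Z = \frac{1}{3776518} \approx 2.6479 \cdot 10^{-7}$
$V = 6 - \sqrt{59}$ ($V = 6 - \sqrt{34 + 25} = 6 - \sqrt{59} \approx -1.6811$)
$l{\left(u \right)} = u \left(6 - \sqrt{59}\right)$
$\frac{l{\left(2177 \right)}}{Z} + 2240858 = 2177 \left(6 - \sqrt{59}\right) \frac{1}{\frac{1}{3776518}} + 2240858 = \left(13062 - 2177 \sqrt{59}\right) 3776518 + 2240858 = \left(49328878116 - 8221479686 \sqrt{59}\right) + 2240858 = 49331118974 - 8221479686 \sqrt{59}$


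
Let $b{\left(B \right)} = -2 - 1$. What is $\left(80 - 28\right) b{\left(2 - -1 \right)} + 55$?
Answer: $-101$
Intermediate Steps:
$b{\left(B \right)} = -3$
$\left(80 - 28\right) b{\left(2 - -1 \right)} + 55 = \left(80 - 28\right) \left(-3\right) + 55 = 52 \left(-3\right) + 55 = -156 + 55 = -101$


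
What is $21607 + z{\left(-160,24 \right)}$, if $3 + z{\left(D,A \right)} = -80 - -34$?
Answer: $21558$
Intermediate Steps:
$z{\left(D,A \right)} = -49$ ($z{\left(D,A \right)} = -3 - 46 = -49$)
$21607 + z{\left(-160,24 \right)} = 21607 - 49 = 21558$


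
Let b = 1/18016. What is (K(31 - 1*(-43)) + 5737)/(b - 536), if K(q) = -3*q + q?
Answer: -100691424/9656575 ≈ -10.427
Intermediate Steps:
b = 1/18016 ≈ 5.5506e-5
K(q) = -2*q
(K(31 - 1*(-43)) + 5737)/(b - 536) = (-2*(31 - 1*(-43)) + 5737)/(1/18016 - 536) = (-2*(31 + 43) + 5737)/(-9656575/18016) = (-2*74 + 5737)*(-18016/9656575) = (-148 + 5737)*(-18016/9656575) = 5589*(-18016/9656575) = -100691424/9656575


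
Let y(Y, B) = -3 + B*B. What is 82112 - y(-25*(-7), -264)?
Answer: 12419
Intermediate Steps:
y(Y, B) = -3 + B²
82112 - y(-25*(-7), -264) = 82112 - (-3 + (-264)²) = 82112 - (-3 + 69696) = 82112 - 1*69693 = 82112 - 69693 = 12419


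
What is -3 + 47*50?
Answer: 2347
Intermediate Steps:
-3 + 47*50 = -3 + 2350 = 2347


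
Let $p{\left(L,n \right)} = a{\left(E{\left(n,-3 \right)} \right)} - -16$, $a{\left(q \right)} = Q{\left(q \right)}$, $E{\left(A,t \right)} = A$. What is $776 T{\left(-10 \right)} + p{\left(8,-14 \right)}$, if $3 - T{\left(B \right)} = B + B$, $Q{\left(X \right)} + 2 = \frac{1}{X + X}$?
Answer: $\frac{500135}{28} \approx 17862.0$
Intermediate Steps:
$Q{\left(X \right)} = -2 + \frac{1}{2 X}$ ($Q{\left(X \right)} = -2 + \frac{1}{X + X} = -2 + \frac{1}{2 X}$)
$T{\left(B \right)} = 3 - 2 B$ ($T{\left(B \right)} = 3 - \left(B + B\right) = 3 - 2 B$)
$a{\left(q \right)} = -2 + \frac{1}{2 q}$
$p{\left(L,n \right)} = 14 + \frac{1}{2 n}$ ($p{\left(L,n \right)} = \left(-2 + \frac{1}{2 n}\right) - -16 = \left(-2 + \frac{1}{2 n}\right) + 16 = 14 + \frac{1}{2 n}$)
$776 T{\left(-10 \right)} + p{\left(8,-14 \right)} = 776 \left(3 - -20\right) + \left(14 + \frac{1}{2 \left(-14\right)}\right) = 776 \left(3 + 20\right) + \left(14 + \frac{1}{2} \left(- \frac{1}{14}\right)\right) = 776 \cdot 23 + \left(14 - \frac{1}{28}\right) = 17848 + \frac{391}{28} = \frac{500135}{28}$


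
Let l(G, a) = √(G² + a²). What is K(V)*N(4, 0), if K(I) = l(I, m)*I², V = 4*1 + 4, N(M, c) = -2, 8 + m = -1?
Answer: -128*√145 ≈ -1541.3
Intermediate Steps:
m = -9 (m = -8 - 1 = -9)
V = 8 (V = 4 + 4 = 8)
K(I) = I²*√(81 + I²) (K(I) = √(I² + (-9)²)*I² = √(I² + 81)*I² = √(81 + I²)*I² = I²*√(81 + I²))
K(V)*N(4, 0) = (8²*√(81 + 8²))*(-2) = (64*√(81 + 64))*(-2) = (64*√145)*(-2) = -128*√145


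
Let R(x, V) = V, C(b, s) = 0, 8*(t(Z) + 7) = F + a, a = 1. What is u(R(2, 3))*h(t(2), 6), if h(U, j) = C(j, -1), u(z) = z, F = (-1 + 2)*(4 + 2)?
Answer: 0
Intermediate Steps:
F = 6 (F = 1*6 = 6)
t(Z) = -49/8 (t(Z) = -7 + (6 + 1)/8 = -7 + (⅛)*7 = -7 + 7/8 = -49/8)
h(U, j) = 0
u(R(2, 3))*h(t(2), 6) = 3*0 = 0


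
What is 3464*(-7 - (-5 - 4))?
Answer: 6928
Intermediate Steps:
3464*(-7 - (-5 - 4)) = 3464*(-7 - 1*(-9)) = 3464*(-7 + 9) = 3464*2 = 6928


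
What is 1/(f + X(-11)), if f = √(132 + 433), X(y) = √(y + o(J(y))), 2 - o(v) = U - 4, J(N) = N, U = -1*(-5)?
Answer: 1/(√565 + I*√10) ≈ 0.041339 - 0.0054996*I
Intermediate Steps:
U = 5
o(v) = 1 (o(v) = 2 - (5 - 4) = 2 - 1*1 = 2 - 1 = 1)
X(y) = √(1 + y) (X(y) = √(y + 1) = √(1 + y))
f = √565 ≈ 23.770
1/(f + X(-11)) = 1/(√565 + √(1 - 11)) = 1/(√565 + √(-10)) = 1/(√565 + I*√10)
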